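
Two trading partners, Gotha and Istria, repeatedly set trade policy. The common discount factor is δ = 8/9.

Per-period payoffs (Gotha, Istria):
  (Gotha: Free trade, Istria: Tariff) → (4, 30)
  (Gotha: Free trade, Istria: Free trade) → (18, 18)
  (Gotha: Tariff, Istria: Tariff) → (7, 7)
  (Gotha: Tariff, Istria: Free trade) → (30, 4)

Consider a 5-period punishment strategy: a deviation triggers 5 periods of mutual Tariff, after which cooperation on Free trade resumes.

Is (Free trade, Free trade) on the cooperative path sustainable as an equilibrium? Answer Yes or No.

Comparing payoff streams over the 6 periods until play realigns: cooperate → 18(1+δ+…+δ^5); deviate → 30 + 7(δ+…+δ^5).
Cooperation is sustained iff (18−7)(δ+…+δ^5) ≥ 30−18.
δ+…+δ^5 = 8/9·(1−(8/9)^5)/(1−8/9) = 3.5606, and (30−18)/(18−7) = 1.0909.
3.5606 ≥ 1.0909, so cooperation is sustainable.

Yes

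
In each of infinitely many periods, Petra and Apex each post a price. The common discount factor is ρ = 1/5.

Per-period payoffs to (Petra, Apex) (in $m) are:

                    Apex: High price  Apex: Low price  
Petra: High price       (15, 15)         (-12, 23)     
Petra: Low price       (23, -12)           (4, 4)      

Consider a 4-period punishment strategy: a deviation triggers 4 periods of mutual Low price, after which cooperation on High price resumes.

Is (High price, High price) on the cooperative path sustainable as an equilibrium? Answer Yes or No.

No

A one-shot deviation gives 23 now, then 4 for 4 periods, then back to 15.
Gain from deviating: (23−15) today; loss: (15−4) in each of the next 4 periods.
No-deviation condition: (15−4)(ρ+…+ρ^4) ≥ 23−15, i.e. ρ+…+ρ^4 ≥ 8/11.
At ρ = 1/5: ρ+…+ρ^4 = 0.2496 < 0.7273.
So cooperation is not sustainable.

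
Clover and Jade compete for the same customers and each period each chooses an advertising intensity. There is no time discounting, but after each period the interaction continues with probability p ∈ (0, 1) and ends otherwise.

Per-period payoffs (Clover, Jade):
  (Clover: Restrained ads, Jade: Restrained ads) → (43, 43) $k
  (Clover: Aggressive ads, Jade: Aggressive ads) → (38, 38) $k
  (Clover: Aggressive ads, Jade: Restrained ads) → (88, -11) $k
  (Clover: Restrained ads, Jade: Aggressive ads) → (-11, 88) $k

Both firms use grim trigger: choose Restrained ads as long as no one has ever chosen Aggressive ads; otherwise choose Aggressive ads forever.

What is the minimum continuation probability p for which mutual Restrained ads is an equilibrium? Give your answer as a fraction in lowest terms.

With no time discounting, the continuation probability p plays the role of the discount factor.
Grim-trigger IC: 43/(1−p) ≥ 88 + 38p/(1−p) ⇒ p ≥ (88−43)/(88−38) = 9/10.

9/10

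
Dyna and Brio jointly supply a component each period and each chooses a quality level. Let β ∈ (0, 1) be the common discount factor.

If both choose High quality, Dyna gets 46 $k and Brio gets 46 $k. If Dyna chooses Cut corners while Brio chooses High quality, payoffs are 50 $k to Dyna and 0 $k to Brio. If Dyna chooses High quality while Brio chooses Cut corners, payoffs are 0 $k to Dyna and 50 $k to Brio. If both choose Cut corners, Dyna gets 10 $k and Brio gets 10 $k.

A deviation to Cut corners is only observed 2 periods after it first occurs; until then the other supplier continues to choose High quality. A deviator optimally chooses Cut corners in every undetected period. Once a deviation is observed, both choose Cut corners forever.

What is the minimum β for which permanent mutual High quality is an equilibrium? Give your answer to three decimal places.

The best deviation is to choose Cut corners for all 2 undetected periods, earning 50 each, then 10 forever once detected.
Deviation value: 50(1−β^2)/(1−β) + 10β^2/(1−β); cooperation value: 46/(1−β).
IC: 46 ≥ 50(1−β^2) + 10β^2 = 50 − 40β^2.
So β^2 ≥ 4/40 = 1/10, giving β ≥ (1/10)^(1/2) ≈ 0.316.

0.316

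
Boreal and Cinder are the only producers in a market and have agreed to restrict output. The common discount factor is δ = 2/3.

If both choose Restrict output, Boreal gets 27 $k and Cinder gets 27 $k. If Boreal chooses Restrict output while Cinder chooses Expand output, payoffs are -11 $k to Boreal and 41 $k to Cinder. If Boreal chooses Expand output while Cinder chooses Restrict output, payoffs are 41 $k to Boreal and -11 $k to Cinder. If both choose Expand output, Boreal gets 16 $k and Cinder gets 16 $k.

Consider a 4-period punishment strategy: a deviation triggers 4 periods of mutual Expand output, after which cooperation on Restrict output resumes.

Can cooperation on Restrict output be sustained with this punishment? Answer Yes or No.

Yes

IC: δ+…+δ^4 ≥ (41−27)/(27−16) = 14/11.
At δ = 2/3: partial sum = 1.6049 ≥ 1.2727. Cooperation sustainable.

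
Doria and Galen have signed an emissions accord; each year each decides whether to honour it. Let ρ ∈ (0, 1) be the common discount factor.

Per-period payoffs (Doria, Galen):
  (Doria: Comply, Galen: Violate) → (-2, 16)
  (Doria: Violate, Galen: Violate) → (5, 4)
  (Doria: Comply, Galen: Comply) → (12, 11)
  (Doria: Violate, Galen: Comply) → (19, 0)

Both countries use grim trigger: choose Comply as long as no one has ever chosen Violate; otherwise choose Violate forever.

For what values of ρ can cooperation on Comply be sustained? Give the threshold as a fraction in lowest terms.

1/2

Doria's threshold: (19−12)/(19−5) = 1/2.
Galen's threshold: (16−11)/(16−4) = 5/12.
1/2 > 5/12, so Doria binds and ρ* = 1/2.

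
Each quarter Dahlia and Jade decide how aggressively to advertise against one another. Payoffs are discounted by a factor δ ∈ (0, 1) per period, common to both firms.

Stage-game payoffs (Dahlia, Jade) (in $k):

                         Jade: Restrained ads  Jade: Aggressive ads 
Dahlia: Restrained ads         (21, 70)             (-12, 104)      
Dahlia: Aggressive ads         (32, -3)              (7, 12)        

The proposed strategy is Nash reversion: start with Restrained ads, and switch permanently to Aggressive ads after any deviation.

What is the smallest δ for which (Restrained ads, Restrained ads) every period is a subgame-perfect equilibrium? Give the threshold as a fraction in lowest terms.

11/25

For Dahlia: deviation gain 32−21 = 11, per-period punishment loss 21−7 = 14. IC gives δ ≥ 11/25.
For Jade: gain 34, loss 58 per period, so δ ≥ 34/92 = 17/46.
The tighter constraint is Dahlia's, so cooperation needs δ ≥ 11/25.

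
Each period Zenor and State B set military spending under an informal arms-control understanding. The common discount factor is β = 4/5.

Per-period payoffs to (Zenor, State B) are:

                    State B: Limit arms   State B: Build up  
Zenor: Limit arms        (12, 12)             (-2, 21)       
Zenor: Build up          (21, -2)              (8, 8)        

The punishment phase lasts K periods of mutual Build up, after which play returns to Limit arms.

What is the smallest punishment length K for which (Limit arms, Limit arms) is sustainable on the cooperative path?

Need Σ_{k=1}^{K} β^k ≥ (21−12)/(12−8) = 2.2500 at β = 4/5.
At K = 3 the sum is 1.9520 < 2.2500; at K = 4 it is 2.3616 ≥ 2.2500.
So the minimum punishment length is K = 4.

4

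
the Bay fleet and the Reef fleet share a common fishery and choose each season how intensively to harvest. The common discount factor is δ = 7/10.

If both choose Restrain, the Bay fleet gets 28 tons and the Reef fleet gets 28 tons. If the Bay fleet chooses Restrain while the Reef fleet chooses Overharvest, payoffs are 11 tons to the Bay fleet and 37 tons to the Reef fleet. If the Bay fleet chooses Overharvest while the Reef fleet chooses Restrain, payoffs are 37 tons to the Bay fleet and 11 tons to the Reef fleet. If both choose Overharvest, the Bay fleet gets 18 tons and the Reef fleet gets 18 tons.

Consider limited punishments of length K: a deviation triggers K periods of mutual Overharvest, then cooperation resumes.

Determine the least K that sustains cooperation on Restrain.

No profitable deviation requires (28−18)(δ+…+δ^K) ≥ 37−28, i.e. δ+…+δ^K ≥ 9/10 ≈ 0.9000.
With δ = 7/10, the partial sums are K=1: 0.7000, K=2: 1.1900.
K = 2 is the first length at which the sum reaches 0.9000.

2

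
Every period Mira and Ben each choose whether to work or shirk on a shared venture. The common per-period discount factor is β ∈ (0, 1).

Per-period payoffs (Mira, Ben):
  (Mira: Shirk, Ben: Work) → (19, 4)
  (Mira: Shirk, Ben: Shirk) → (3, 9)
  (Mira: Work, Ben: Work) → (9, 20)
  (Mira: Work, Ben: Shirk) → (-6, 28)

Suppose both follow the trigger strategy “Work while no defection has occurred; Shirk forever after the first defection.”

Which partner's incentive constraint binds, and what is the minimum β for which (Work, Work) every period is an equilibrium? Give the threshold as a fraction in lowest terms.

For Mira: deviation gain 19−9 = 10, per-period punishment loss 9−3 = 6. IC gives β ≥ 10/16 = 5/8.
For Ben: gain 8, loss 11 per period, so β ≥ 8/19.
The tighter constraint is Mira's, so cooperation needs β ≥ 5/8.

Mira; β ≥ 5/8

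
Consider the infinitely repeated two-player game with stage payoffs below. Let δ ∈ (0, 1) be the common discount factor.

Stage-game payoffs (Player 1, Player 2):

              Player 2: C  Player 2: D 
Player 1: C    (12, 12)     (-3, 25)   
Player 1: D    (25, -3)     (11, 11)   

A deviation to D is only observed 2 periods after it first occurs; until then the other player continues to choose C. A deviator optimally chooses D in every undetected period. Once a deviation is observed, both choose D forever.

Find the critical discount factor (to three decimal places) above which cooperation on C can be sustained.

0.964

The best deviation is to choose D for all 2 undetected periods, earning 25 each, then 11 forever once detected.
Deviation value: 25(1−δ^2)/(1−δ) + 11δ^2/(1−δ); cooperation value: 12/(1−δ).
IC: 12 ≥ 25(1−δ^2) + 11δ^2 = 25 − 14δ^2.
So δ^2 ≥ 13/14, giving δ ≥ (13/14)^(1/2) ≈ 0.964.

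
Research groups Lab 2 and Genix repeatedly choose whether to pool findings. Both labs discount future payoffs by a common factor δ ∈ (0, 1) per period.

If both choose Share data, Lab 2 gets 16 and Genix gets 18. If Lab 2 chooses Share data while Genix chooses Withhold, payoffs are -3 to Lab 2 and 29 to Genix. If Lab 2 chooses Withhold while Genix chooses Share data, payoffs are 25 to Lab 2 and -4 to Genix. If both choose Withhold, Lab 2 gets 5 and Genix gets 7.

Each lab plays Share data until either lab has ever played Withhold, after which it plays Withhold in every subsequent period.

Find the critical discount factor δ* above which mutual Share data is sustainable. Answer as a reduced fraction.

1/2

For Lab 2: deviation gain 25−16 = 9, per-period punishment loss 16−5 = 11. IC gives δ ≥ 9/20.
For Genix: gain 11, loss 11 per period, so δ ≥ 11/22 = 1/2.
The tighter constraint is Genix's, so cooperation needs δ ≥ 1/2.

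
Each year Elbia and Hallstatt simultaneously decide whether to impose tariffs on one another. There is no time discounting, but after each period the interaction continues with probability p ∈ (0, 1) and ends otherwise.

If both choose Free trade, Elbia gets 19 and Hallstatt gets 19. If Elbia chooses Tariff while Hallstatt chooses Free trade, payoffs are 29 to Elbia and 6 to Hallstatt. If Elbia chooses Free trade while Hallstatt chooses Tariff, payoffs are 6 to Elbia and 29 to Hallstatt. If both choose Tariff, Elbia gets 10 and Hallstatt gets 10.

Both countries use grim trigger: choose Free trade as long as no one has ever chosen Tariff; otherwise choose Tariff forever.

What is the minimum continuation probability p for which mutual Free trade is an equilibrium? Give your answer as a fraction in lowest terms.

Expected cooperation value is 19 + p·19 + p²·19 + … = 19/(1−p); deviation gives 29 + p·10/(1−p).
19 ≥ 29(1−p) + 10p ⇒ 19p ≥ 10 ⇒ p ≥ 10/19.

10/19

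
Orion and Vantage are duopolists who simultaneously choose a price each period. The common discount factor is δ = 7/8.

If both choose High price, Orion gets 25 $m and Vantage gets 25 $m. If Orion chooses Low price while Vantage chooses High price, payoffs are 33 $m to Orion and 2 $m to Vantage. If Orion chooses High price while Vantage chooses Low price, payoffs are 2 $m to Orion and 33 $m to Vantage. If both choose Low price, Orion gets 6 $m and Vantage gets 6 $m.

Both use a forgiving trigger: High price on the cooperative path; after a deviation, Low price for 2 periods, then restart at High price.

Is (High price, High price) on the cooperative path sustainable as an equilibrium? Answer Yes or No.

A one-shot deviation gives 33 now, then 6 for 2 periods, then back to 25.
Gain from deviating: (33−25) today; loss: (25−6) in each of the next 2 periods.
No-deviation condition: (25−6)(δ+…+δ^2) ≥ 33−25, i.e. δ+…+δ^2 ≥ 8/19.
At δ = 7/8: δ+…+δ^2 = 1.6406 ≥ 0.4211.
So cooperation is sustainable.

Yes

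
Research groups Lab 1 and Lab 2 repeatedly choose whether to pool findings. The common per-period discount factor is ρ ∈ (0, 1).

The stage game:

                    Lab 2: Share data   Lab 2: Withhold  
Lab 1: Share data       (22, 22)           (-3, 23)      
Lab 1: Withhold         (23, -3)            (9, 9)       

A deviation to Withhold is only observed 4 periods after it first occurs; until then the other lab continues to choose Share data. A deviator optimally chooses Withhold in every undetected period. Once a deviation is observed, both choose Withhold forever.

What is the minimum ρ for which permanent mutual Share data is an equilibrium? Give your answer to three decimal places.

Deviating for the 4 undetected periods gains 23−22 = 1 per period over cooperation, then loses 22−9 = 13 per period forever once punishment starts.
Gain: 1(1 + ρ + … + ρ^3); loss: 13·ρ^4/(1−ρ).
No profitable deviation ⇔ 1(1−ρ^4) ≤ 13·ρ^4, i.e. ρ^4 ≥ 1/(1+13) = 1/14.
Hence ρ ≥ (1/14)^(1/4) ≈ 0.517.

0.517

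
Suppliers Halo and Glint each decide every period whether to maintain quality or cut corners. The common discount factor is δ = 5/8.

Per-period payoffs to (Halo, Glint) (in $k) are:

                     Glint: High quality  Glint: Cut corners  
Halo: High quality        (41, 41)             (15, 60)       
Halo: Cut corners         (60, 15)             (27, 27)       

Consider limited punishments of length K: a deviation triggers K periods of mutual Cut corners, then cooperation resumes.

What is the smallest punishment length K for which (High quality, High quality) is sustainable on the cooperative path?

IC: δ(1−δ^K)/(1−δ) ≥ (60−41)/(41−27) = 19/14.
With δ = 5/8: need 1 − δ^K ≥ 19/14·(1−5/8)/(5/8), i.e. δ^K ≤ 0.1857.
Since (5/8)^3 = 0.2441 and (5/8)^4 = 0.1526, the smallest such K is 4.

4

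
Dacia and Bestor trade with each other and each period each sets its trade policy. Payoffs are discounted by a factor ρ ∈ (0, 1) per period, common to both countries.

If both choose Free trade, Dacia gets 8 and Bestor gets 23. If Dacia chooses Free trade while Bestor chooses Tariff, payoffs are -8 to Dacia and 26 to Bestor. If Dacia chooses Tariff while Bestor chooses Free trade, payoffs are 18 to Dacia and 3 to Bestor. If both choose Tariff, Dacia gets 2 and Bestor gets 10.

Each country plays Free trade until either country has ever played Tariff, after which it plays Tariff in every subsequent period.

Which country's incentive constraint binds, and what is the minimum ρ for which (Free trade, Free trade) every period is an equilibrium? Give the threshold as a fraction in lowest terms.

Dacia; ρ ≥ 5/8

Dacia: cooperation gives 8 each period; deviation gives 18 once then 2 forever.
  8/(1−ρ) ≥ 18 + 2ρ/(1−ρ) ⇒ ρ ≥ 10/16 = 5/8.
Bestor: cooperation gives 23 each period; deviation gives 26 once then 10 forever.
  ρ ≥ 3/16.
Both must hold, so the binding constraint is Dacia's: ρ ≥ 5/8.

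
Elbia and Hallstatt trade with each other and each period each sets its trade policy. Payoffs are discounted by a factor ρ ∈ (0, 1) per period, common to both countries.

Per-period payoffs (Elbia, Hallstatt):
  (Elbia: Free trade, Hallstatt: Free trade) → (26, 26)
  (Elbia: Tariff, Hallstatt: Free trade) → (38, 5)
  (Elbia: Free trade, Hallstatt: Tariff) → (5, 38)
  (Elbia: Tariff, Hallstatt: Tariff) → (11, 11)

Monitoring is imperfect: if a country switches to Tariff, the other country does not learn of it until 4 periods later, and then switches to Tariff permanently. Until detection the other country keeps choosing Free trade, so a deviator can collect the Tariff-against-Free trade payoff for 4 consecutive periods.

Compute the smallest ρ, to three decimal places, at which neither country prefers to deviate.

0.816

A deviator earns 38 for 4 periods, then 11 forever; cooperating earns 26 forever. Multiplying the IC by (1−ρ):
26 ≥ 38(1−ρ^4) + 11ρ^4, so 27·ρ^4 ≥ 12 and ρ^4 ≥ 4/9.
ρ ≥ (4/9)^(1/4) ≈ 0.816.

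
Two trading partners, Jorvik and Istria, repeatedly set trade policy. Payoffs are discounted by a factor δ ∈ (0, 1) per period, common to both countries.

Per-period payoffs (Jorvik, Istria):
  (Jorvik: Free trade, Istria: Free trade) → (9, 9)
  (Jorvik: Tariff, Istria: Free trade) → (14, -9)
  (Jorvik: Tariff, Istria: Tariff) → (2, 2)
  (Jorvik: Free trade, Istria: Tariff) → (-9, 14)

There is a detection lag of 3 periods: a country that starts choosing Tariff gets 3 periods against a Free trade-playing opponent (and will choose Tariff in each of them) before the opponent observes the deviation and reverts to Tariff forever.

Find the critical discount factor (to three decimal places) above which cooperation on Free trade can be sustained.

A deviator earns 14 for 3 periods, then 2 forever; cooperating earns 9 forever. Multiplying the IC by (1−δ):
9 ≥ 14(1−δ^3) + 2δ^3, so 12·δ^3 ≥ 5 and δ^3 ≥ 5/12.
δ ≥ (5/12)^(1/3) ≈ 0.747.

0.747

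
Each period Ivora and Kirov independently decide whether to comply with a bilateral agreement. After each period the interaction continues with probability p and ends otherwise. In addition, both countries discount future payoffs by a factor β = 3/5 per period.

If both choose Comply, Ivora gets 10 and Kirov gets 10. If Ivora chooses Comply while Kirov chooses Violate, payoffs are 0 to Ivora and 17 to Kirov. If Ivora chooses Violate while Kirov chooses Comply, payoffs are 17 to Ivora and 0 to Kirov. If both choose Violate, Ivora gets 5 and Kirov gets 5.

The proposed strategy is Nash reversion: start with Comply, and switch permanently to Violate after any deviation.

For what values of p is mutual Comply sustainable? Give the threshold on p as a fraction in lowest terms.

35/36

Expected continuation weight on next period's payoff is β·p = 3/5·p, which plays the role of the discount factor.
Cooperation requires 3/5·p ≥ (17−10)/(17−5) = 7/12, hence p ≥ 35/36.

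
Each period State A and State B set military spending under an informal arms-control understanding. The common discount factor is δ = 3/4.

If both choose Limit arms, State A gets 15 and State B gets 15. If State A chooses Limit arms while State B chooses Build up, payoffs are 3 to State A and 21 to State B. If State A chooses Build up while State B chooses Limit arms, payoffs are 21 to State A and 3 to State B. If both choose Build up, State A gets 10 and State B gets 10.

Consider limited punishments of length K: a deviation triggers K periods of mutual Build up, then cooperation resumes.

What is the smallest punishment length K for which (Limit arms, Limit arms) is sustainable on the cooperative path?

2

No profitable deviation requires (15−10)(δ+…+δ^K) ≥ 21−15, i.e. δ+…+δ^K ≥ 6/5 ≈ 1.2000.
With δ = 3/4, the partial sums are K=1: 0.7500, K=2: 1.3125.
K = 2 is the first length at which the sum reaches 1.2000.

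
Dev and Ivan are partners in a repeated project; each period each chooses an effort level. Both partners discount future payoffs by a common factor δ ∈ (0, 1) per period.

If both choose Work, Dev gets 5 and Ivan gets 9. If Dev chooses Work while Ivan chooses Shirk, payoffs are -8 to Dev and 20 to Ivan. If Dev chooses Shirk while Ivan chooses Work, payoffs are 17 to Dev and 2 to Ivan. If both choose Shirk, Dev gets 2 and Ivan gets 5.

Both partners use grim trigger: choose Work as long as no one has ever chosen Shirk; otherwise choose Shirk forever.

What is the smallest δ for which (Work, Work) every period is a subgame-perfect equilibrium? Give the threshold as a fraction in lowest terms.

Dev: cooperation gives 5 each period; deviation gives 17 once then 2 forever.
  5/(1−δ) ≥ 17 + 2δ/(1−δ) ⇒ δ ≥ 12/15 = 4/5.
Ivan: cooperation gives 9 each period; deviation gives 20 once then 5 forever.
  δ ≥ 11/15.
Both must hold, so the binding constraint is Dev's: δ ≥ 4/5.

4/5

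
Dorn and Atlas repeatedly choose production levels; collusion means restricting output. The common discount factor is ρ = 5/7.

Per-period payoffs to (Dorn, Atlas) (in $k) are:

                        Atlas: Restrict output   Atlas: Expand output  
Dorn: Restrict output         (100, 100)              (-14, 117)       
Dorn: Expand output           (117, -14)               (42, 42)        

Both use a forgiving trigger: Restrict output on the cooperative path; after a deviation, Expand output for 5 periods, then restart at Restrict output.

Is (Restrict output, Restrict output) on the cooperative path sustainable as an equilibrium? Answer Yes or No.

A one-shot deviation gives 117 now, then 42 for 5 periods, then back to 100.
Gain from deviating: (117−100) today; loss: (100−42) in each of the next 5 periods.
No-deviation condition: (100−42)(ρ+…+ρ^5) ≥ 117−100, i.e. ρ+…+ρ^5 ≥ 17/58.
At ρ = 5/7: ρ+…+ρ^5 = 2.0352 ≥ 0.2931.
So cooperation is sustainable.

Yes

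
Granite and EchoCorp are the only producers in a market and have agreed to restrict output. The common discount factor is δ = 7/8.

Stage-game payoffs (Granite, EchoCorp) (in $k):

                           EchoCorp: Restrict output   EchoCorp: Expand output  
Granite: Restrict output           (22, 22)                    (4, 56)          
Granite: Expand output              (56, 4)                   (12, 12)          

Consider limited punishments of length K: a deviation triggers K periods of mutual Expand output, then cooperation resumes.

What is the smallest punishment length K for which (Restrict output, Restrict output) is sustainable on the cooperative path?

Need Σ_{k=1}^{K} δ^k ≥ (56−22)/(22−12) = 3.4000 at δ = 7/8.
At K = 4 the sum is 2.8967 < 3.4000; at K = 5 it is 3.4096 ≥ 3.4000.
So the minimum punishment length is K = 5.

5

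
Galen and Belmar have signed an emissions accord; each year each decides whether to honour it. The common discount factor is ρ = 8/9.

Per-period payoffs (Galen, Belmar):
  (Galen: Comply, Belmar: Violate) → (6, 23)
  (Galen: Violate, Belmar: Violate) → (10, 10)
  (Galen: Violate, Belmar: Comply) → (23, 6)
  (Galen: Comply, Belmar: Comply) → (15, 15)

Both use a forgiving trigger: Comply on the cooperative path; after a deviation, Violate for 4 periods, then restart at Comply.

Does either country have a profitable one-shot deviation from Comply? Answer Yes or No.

No

IC: ρ+…+ρ^4 ≥ (23−15)/(15−10) = 8/5.
At ρ = 8/9: partial sum = 3.0056 ≥ 1.6000. Cooperation sustainable.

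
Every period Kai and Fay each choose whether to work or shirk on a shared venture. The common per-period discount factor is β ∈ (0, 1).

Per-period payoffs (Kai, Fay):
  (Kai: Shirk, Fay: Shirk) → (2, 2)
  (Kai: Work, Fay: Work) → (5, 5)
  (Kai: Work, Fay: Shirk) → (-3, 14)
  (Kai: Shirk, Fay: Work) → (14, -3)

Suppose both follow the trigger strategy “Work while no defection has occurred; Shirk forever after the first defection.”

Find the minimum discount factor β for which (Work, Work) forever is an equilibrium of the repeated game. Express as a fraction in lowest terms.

Under grim trigger the critical discount factor is (T−C)/(T−P) with T = 14, C = 5, P = 2.
β* = (14−5)/(14−2) = 9/12 = 3/4.

3/4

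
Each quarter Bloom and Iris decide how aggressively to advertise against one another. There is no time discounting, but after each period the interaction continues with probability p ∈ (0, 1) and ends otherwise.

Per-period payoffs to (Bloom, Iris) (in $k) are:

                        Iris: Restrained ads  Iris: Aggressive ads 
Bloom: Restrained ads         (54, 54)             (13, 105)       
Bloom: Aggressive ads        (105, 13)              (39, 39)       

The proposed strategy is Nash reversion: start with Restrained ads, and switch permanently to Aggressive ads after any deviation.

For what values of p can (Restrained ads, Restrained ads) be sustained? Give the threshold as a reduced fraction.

With no time discounting, the continuation probability p plays the role of the discount factor.
Grim-trigger IC: 54/(1−p) ≥ 105 + 39p/(1−p) ⇒ p ≥ (105−54)/(105−39) = 17/22.

17/22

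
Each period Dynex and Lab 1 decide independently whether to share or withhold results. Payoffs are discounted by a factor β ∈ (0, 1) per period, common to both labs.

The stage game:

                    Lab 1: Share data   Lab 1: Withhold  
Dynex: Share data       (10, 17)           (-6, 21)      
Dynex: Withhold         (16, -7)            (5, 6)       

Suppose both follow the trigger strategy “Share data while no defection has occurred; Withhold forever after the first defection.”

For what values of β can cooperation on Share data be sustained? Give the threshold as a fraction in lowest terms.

6/11

For Dynex: deviation gain 16−10 = 6, per-period punishment loss 10−5 = 5. IC gives β ≥ 6/11.
For Lab 1: gain 4, loss 11 per period, so β ≥ 4/15.
The tighter constraint is Dynex's, so cooperation needs β ≥ 6/11.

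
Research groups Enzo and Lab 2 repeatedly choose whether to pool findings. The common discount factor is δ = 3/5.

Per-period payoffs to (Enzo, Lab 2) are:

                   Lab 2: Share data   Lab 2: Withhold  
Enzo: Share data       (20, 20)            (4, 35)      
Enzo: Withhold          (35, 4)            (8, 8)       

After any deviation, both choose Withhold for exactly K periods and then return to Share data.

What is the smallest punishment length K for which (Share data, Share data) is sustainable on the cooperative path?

4

IC: δ(1−δ^K)/(1−δ) ≥ (35−20)/(20−8) = 5/4.
With δ = 3/5: need 1 − δ^K ≥ 5/4·(1−3/5)/(3/5), i.e. δ^K ≤ 0.1667.
Since (3/5)^3 = 0.2160 and (3/5)^4 = 0.1296, the smallest such K is 4.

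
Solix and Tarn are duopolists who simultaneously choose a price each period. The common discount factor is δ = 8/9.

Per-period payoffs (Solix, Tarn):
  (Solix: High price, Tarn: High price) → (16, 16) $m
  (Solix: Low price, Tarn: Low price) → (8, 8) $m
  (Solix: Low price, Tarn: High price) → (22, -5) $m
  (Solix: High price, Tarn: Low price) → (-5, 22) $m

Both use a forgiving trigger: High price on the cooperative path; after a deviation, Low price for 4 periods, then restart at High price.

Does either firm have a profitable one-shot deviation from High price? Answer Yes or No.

A one-shot deviation gives 22 now, then 8 for 4 periods, then back to 16.
Gain from deviating: (22−16) today; loss: (16−8) in each of the next 4 periods.
No-deviation condition: (16−8)(δ+…+δ^4) ≥ 22−16, i.e. δ+…+δ^4 ≥ 3/4.
At δ = 8/9: δ+…+δ^4 = 3.0056 ≥ 0.7500.
So cooperation is sustainable.

No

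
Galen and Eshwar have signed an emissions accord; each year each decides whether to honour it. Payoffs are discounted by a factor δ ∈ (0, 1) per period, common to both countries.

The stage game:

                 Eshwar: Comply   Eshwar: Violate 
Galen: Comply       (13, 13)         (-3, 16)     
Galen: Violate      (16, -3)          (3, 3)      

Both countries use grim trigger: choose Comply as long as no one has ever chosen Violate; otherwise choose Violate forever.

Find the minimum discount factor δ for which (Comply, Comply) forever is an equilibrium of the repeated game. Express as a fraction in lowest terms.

3/13

One-period gain from deviating is 16 − 13 = 3. The loss is 13 − 3 = 10 in every subsequent period, with present value 10·δ/(1−δ).
Deviation is unprofitable when 10·δ/(1−δ) ≥ 3, i.e. δ/(1−δ) ≥ 3/10.
Equivalently δ ≥ 3/(3+10) = 3/13.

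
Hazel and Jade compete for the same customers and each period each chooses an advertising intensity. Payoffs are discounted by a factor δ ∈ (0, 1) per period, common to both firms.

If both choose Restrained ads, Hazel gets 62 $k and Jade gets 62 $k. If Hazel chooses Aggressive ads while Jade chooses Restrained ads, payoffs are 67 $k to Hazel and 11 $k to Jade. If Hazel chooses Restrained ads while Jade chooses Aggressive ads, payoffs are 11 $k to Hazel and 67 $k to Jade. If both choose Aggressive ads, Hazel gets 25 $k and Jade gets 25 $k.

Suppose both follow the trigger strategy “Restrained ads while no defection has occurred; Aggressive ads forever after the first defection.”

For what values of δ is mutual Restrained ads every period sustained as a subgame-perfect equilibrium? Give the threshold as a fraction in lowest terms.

Cooperation forever yields 62 each period: 62/(1−δ).
Deviating yields 67 once, then 25 forever: 67 + 25δ/(1−δ).
No profitable deviation requires 62/(1−δ) ≥ 67 + 25δ/(1−δ).
Multiplying by (1−δ): 62 ≥ 67(1−δ) + 25δ = 67 − 42δ.
So 42δ ≥ 5, i.e. δ ≥ 5/42.

5/42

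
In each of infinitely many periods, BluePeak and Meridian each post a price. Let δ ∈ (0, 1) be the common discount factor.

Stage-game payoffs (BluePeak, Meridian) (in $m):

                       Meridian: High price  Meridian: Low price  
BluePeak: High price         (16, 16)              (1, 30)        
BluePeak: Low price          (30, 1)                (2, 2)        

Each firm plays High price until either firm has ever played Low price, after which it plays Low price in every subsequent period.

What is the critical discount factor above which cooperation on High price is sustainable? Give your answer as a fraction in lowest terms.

One-period gain from deviating is 30 − 16 = 14. The loss is 16 − 2 = 14 in every subsequent period, with present value 14·δ/(1−δ).
Deviation is unprofitable when 14·δ/(1−δ) ≥ 14, i.e. δ/(1−δ) ≥ 1.
Equivalently δ ≥ 14/(14+14) = 1/2.

1/2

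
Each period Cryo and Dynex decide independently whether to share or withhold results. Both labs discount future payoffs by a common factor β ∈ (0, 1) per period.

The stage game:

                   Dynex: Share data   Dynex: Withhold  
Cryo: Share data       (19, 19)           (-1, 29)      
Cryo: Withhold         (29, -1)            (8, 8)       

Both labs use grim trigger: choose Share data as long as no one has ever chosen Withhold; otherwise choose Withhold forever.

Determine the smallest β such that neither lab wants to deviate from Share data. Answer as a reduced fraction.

10/21

Under grim trigger the critical discount factor is (T−C)/(T−P) with T = 29, C = 19, P = 8.
β* = (29−19)/(29−8) = 10/21.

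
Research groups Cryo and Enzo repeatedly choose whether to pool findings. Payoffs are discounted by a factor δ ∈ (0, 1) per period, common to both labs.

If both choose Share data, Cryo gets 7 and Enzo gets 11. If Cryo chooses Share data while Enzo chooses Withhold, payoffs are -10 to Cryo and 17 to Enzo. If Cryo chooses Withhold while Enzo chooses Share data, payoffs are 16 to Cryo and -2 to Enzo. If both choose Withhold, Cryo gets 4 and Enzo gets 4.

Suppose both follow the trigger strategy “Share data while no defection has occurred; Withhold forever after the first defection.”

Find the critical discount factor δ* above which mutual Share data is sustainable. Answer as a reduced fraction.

For Cryo: deviation gain 16−7 = 9, per-period punishment loss 7−4 = 3. IC gives δ ≥ 9/12 = 3/4.
For Enzo: gain 6, loss 7 per period, so δ ≥ 6/13.
The tighter constraint is Cryo's, so cooperation needs δ ≥ 3/4.

3/4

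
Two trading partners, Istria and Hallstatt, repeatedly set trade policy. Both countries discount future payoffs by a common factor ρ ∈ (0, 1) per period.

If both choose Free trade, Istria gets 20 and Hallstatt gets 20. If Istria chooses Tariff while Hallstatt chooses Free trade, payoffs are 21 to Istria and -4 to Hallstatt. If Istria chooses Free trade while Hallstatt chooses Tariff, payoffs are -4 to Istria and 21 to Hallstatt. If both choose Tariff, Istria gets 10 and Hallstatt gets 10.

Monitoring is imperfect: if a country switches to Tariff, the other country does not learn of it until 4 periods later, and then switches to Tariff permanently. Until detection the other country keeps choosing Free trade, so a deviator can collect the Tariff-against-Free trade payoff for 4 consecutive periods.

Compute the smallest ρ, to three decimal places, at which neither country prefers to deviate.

0.549

Deviating for the 4 undetected periods gains 21−20 = 1 per period over cooperation, then loses 20−10 = 10 per period forever once punishment starts.
Gain: 1(1 + ρ + … + ρ^3); loss: 10·ρ^4/(1−ρ).
No profitable deviation ⇔ 1(1−ρ^4) ≤ 10·ρ^4, i.e. ρ^4 ≥ 1/(1+10) = 1/11.
Hence ρ ≥ (1/11)^(1/4) ≈ 0.549.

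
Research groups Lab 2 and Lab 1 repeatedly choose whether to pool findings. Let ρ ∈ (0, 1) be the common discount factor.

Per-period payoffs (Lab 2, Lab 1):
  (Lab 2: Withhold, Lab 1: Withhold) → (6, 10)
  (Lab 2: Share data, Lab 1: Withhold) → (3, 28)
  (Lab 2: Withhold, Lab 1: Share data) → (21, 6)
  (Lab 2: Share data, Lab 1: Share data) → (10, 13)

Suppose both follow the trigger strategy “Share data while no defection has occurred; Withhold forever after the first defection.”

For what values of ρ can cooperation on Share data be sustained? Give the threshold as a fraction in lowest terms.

5/6

Lab 2: cooperation gives 10 each period; deviation gives 21 once then 6 forever.
  10/(1−ρ) ≥ 21 + 6ρ/(1−ρ) ⇒ ρ ≥ 11/15.
Lab 1: cooperation gives 13 each period; deviation gives 28 once then 10 forever.
  ρ ≥ 15/18 = 5/6.
Both must hold, so the binding constraint is Lab 1's: ρ ≥ 5/6.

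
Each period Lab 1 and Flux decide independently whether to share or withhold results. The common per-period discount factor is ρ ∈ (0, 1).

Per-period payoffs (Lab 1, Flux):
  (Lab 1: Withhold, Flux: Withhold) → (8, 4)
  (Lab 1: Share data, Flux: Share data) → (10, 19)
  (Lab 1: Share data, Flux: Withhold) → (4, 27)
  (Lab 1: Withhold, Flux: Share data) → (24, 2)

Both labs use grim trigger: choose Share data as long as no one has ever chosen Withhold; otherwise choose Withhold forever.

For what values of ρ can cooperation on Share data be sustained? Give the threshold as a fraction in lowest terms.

Lab 1: cooperation gives 10 each period; deviation gives 24 once then 8 forever.
  10/(1−ρ) ≥ 24 + 8ρ/(1−ρ) ⇒ ρ ≥ 14/16 = 7/8.
Flux: cooperation gives 19 each period; deviation gives 27 once then 4 forever.
  ρ ≥ 8/23.
Both must hold, so the binding constraint is Lab 1's: ρ ≥ 7/8.

7/8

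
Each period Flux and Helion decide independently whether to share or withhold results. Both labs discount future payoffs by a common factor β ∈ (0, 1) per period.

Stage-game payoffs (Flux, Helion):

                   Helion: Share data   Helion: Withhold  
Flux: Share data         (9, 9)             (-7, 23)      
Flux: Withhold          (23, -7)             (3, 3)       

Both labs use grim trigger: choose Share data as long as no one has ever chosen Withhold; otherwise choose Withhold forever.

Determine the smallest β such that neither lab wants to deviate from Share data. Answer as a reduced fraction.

7/10

Cooperation forever yields 9 each period: 9/(1−β).
Deviating yields 23 once, then 3 forever: 23 + 3β/(1−β).
No profitable deviation requires 9/(1−β) ≥ 23 + 3β/(1−β).
Multiplying by (1−β): 9 ≥ 23(1−β) + 3β = 23 − 20β.
So 20β ≥ 14, i.e. β ≥ 14/20 = 7/10.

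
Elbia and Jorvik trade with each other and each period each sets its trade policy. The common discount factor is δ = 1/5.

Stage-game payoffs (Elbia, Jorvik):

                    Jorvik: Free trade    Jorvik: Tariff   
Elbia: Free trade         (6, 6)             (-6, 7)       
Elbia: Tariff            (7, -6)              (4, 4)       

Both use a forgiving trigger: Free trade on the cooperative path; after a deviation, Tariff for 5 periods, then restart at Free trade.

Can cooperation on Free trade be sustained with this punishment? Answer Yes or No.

No

IC: δ+…+δ^5 ≥ (7−6)/(6−4) = 1/2.
At δ = 1/5: partial sum = 0.2499 < 0.5000. Cooperation not sustainable.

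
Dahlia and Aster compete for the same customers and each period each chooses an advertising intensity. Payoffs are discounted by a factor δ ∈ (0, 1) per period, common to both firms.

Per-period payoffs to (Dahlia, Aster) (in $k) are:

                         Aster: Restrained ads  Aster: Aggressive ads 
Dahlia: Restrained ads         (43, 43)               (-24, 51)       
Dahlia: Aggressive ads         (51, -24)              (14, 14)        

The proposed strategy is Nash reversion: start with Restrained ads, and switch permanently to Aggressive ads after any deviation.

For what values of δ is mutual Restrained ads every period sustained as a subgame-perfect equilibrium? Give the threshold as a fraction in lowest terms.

Cooperation forever yields 43 each period: 43/(1−δ).
Deviating yields 51 once, then 14 forever: 51 + 14δ/(1−δ).
No profitable deviation requires 43/(1−δ) ≥ 51 + 14δ/(1−δ).
Multiplying by (1−δ): 43 ≥ 51(1−δ) + 14δ = 51 − 37δ.
So 37δ ≥ 8, i.e. δ ≥ 8/37.

8/37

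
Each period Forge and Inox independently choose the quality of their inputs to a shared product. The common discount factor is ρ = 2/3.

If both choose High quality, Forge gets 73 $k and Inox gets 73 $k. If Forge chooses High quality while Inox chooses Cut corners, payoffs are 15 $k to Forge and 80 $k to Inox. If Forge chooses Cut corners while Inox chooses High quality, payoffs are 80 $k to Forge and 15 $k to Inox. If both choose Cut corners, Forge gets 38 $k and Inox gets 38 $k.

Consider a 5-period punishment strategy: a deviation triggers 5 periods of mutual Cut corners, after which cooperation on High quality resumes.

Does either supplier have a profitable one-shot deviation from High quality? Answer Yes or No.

No

IC: ρ+…+ρ^5 ≥ (80−73)/(73−38) = 1/5.
At ρ = 2/3: partial sum = 1.7366 ≥ 0.2000. Cooperation sustainable.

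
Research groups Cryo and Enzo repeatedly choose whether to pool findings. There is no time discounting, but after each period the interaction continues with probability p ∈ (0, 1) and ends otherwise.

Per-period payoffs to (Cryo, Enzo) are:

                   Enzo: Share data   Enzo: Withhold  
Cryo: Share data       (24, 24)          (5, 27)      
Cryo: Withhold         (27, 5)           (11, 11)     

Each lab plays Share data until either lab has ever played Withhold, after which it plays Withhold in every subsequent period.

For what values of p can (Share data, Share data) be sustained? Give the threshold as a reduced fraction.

With no time discounting, the continuation probability p plays the role of the discount factor.
Grim-trigger IC: 24/(1−p) ≥ 27 + 11p/(1−p) ⇒ p ≥ (27−24)/(27−11) = 3/16.

3/16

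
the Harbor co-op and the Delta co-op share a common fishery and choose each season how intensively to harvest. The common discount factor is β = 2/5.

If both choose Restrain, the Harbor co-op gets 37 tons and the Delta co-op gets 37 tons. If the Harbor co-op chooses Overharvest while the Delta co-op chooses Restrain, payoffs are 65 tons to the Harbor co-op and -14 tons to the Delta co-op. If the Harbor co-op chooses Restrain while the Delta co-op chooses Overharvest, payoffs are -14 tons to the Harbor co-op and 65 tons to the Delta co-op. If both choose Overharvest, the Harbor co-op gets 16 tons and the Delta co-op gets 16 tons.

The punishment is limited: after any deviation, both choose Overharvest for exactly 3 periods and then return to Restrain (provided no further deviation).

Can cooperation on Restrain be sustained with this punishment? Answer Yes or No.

No

IC: β+…+β^3 ≥ (65−37)/(37−16) = 4/3.
At β = 2/5: partial sum = 0.6240 < 1.3333. Cooperation not sustainable.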